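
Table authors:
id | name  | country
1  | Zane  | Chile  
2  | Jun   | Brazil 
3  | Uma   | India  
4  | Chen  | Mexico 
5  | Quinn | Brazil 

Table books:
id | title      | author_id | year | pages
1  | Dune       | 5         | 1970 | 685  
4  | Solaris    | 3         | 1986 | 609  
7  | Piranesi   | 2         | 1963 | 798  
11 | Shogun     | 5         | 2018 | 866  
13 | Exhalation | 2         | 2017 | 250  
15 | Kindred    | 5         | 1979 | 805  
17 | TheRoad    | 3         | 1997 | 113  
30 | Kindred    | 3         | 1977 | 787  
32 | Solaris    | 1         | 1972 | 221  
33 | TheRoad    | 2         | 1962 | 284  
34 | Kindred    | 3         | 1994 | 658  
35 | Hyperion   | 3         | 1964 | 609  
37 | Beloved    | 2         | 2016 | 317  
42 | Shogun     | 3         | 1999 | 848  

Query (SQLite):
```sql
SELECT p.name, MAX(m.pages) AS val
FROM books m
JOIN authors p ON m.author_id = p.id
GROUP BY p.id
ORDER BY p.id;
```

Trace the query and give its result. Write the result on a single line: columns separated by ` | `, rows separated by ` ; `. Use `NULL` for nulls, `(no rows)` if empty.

Zane | 221 ; Jun | 798 ; Uma | 848 ; Quinn | 866

Join each books row to its authors via author_id.
Group joined rows by authors.id; compute MAX(m.pages) per group.
  1: ids {32} → MAX(m.pages)=221
  2: ids {7, 13, 33, 37} → MAX(m.pages)=798
  3: ids {4, 17, 30, 34, 35, 42} → MAX(m.pages)=848
  5: ids {1, 11, 15} → MAX(m.pages)=866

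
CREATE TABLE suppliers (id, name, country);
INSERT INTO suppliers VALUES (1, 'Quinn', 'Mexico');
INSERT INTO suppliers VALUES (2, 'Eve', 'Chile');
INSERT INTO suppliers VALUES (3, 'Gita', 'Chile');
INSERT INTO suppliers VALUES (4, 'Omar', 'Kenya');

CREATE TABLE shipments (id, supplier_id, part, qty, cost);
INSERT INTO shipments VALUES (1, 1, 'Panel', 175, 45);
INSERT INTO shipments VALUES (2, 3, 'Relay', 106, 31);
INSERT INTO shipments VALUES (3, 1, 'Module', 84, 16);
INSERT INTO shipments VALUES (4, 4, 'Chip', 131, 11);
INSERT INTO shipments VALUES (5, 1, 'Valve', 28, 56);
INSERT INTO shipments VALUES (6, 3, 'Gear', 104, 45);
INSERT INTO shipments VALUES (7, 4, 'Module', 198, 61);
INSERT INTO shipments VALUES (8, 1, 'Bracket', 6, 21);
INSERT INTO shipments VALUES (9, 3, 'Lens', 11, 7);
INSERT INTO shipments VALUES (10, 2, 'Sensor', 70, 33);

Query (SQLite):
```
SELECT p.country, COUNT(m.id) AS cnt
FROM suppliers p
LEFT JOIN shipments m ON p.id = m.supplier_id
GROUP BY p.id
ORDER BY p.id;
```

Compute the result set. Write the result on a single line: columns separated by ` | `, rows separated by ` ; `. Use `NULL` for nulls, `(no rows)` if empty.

LEFT JOIN keeps every suppliers row; unmatched ones get NULL for shipments columns.
Group by suppliers.id and compute COUNT(m.id). COUNT(col) of an all-NULL group is 0.
  1: ids {1, 3, 5, 8} → COUNT(m.id)=4
  2: ids {10} → COUNT(m.id)=1
  3: ids {2, 6, 9} → COUNT(m.id)=3
  4: ids {4, 7} → COUNT(m.id)=2

Mexico | 4 ; Chile | 1 ; Chile | 3 ; Kenya | 2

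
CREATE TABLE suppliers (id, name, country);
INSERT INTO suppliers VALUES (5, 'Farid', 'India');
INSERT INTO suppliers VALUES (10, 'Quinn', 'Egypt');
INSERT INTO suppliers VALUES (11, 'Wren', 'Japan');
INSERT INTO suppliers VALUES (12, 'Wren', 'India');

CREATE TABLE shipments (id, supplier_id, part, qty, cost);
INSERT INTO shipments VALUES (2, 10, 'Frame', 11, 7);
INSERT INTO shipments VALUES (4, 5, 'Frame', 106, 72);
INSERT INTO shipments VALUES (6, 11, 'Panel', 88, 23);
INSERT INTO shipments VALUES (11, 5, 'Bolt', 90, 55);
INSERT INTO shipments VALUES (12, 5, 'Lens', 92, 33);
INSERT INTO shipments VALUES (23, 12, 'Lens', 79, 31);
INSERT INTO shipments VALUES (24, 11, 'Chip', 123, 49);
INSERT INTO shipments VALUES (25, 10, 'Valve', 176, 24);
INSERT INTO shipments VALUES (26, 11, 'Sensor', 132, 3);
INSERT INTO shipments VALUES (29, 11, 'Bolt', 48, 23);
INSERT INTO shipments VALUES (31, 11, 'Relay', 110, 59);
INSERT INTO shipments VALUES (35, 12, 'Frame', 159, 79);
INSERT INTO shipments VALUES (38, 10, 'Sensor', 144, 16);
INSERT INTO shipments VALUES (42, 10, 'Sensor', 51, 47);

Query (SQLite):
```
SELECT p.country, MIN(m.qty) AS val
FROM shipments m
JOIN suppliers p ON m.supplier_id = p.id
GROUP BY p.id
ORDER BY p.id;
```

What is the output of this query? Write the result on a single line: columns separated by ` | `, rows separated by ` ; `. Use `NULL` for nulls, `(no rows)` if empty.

Join each shipments row to its suppliers via supplier_id.
Group joined rows by suppliers.id; compute MIN(m.qty) per group.
  5: ids {4, 11, 12} → MIN(m.qty)=90
  10: ids {2, 25, 38, 42} → MIN(m.qty)=11
  11: ids {6, 24, 26, 29, 31} → MIN(m.qty)=48
  12: ids {23, 35} → MIN(m.qty)=79

India | 90 ; Egypt | 11 ; Japan | 48 ; India | 79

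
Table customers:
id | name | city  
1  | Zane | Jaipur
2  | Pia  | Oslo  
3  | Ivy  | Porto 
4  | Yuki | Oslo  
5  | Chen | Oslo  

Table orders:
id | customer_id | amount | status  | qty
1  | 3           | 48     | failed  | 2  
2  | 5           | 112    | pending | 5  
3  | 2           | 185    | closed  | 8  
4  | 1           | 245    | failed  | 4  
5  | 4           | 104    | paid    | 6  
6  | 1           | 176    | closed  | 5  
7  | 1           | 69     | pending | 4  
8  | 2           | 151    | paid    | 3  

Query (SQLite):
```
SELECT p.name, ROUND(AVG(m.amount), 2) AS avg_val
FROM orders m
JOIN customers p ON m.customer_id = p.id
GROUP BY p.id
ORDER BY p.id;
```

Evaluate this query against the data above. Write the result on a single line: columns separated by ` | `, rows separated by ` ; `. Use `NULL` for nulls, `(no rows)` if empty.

Zane | 163.33 ; Pia | 168 ; Ivy | 48 ; Yuki | 104 ; Chen | 112

Join each orders row to its customers via customer_id.
Group joined rows by customers.id; compute ROUND(AVG(m.amount), 2) per group.
  1: ids {4, 6, 7} → ROUND(AVG(m.amount), 2)=163.33
  2: ids {3, 8} → ROUND(AVG(m.amount), 2)=168
  3: ids {1} → ROUND(AVG(m.amount), 2)=48
  4: ids {5} → ROUND(AVG(m.amount), 2)=104
  5: ids {2} → ROUND(AVG(m.amount), 2)=112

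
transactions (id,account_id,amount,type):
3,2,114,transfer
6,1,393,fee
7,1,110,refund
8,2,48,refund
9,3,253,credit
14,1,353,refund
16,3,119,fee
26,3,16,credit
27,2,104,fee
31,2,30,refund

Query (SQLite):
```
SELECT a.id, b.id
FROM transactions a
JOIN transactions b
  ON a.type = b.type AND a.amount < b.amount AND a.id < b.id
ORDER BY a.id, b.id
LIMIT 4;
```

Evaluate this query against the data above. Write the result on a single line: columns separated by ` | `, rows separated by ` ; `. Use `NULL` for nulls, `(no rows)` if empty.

7 | 14 ; 8 | 14

Pairs (a,b) with same type, a.amount < b.amount, a.id < b.id.
type groups: credit:{9,26} fee:{6,16,27} refund:{7,8,14,31} transfer:{3}
Ordered by (a.id, b.id); first 4.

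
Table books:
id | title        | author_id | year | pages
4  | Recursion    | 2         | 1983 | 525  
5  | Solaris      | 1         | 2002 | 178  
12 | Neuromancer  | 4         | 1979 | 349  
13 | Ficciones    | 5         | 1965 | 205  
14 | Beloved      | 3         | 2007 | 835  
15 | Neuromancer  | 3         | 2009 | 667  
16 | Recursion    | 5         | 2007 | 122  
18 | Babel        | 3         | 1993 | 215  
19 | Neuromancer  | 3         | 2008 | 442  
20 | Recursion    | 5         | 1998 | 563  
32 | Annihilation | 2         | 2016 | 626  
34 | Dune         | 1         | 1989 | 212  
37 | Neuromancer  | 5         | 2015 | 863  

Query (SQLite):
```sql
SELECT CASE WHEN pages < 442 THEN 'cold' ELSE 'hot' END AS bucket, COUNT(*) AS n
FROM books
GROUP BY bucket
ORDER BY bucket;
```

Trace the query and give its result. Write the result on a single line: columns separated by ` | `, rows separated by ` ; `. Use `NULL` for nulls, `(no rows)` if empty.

cold | 6 ; hot | 7

Bucket rows by pages < 442 → 'cold' else 'hot'; count each bucket.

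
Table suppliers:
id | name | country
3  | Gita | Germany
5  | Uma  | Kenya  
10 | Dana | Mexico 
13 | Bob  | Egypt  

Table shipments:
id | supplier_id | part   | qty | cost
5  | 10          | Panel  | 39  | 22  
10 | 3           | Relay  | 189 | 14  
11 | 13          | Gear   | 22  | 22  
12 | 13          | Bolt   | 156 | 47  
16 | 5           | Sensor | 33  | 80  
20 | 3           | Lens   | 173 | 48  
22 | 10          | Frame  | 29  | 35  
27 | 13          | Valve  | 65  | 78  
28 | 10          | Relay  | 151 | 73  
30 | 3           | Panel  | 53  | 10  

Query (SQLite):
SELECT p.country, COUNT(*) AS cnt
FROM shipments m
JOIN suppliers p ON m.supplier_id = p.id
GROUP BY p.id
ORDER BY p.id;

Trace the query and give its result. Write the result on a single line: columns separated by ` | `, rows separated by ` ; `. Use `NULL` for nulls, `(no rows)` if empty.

Join each shipments row to its suppliers via supplier_id.
Group joined rows by suppliers.id; compute COUNT(*) per group.
  3: ids {10, 20, 30} → COUNT(*)=3
  5: ids {16} → COUNT(*)=1
  10: ids {5, 22, 28} → COUNT(*)=3
  13: ids {11, 12, 27} → COUNT(*)=3

Germany | 3 ; Kenya | 1 ; Mexico | 3 ; Egypt | 3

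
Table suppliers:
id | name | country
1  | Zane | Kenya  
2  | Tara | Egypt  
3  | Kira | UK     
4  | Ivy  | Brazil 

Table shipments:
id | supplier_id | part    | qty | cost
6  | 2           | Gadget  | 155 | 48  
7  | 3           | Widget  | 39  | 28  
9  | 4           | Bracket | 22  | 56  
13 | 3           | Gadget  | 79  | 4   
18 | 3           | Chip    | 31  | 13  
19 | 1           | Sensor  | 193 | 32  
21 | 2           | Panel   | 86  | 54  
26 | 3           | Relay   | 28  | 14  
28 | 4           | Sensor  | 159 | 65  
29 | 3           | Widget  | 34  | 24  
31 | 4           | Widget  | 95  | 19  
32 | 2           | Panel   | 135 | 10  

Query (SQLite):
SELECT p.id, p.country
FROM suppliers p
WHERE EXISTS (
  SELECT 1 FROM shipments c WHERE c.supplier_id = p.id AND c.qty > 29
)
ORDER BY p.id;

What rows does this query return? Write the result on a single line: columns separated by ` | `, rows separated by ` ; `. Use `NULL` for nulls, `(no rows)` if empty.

1 | Kenya ; 2 | Egypt ; 3 | UK ; 4 | Brazil

For each suppliers row, check whether any shipments with matching supplier_id has qty > 29.
Keep rows where that is true.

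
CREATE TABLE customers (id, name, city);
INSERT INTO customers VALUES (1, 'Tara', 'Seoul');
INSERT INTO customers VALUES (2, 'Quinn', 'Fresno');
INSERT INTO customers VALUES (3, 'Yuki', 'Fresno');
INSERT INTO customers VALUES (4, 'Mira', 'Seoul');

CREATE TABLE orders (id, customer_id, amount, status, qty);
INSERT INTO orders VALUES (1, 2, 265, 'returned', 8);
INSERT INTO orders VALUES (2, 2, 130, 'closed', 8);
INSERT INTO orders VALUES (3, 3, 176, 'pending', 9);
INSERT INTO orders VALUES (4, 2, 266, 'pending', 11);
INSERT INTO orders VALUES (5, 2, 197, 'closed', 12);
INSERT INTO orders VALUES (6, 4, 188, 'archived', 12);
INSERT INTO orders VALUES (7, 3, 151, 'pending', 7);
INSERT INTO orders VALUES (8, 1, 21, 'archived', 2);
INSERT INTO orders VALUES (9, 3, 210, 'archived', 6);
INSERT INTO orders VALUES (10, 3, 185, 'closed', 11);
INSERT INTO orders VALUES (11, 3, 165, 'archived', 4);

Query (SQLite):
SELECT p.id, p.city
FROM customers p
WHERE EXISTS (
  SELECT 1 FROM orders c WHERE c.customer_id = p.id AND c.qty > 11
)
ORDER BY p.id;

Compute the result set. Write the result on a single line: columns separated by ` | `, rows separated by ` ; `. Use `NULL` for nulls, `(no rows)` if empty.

For each customers row, check whether any orders with matching customer_id has qty > 11.
Keep rows where that is true.

2 | Fresno ; 4 | Seoul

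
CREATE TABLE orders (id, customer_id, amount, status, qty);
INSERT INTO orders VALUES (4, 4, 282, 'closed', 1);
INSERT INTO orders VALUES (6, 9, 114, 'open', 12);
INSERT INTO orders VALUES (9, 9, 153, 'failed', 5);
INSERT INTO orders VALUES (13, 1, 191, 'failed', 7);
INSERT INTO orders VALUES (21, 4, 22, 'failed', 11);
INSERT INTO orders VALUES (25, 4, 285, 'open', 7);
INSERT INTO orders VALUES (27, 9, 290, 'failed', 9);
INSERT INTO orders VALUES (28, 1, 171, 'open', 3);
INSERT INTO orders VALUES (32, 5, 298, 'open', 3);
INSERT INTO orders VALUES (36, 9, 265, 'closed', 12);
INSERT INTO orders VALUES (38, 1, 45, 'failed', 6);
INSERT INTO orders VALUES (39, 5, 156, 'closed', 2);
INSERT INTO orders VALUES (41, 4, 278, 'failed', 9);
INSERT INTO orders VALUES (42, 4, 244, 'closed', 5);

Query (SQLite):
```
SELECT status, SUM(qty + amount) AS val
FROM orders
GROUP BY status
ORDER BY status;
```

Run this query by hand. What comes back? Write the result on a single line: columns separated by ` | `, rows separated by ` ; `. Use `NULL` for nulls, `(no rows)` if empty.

closed | 967 ; failed | 1026 ; open | 893

For each row compute qty + amount.
Group by status; take SUM of the expression per group.
  closed: ids {4, 36, 39, 42} → SUM(qty + amount)=967
  failed: ids {9, 13, 21, 27, 38, 41} → SUM(qty + amount)=1026
  open: ids {6, 25, 28, 32} → SUM(qty + amount)=893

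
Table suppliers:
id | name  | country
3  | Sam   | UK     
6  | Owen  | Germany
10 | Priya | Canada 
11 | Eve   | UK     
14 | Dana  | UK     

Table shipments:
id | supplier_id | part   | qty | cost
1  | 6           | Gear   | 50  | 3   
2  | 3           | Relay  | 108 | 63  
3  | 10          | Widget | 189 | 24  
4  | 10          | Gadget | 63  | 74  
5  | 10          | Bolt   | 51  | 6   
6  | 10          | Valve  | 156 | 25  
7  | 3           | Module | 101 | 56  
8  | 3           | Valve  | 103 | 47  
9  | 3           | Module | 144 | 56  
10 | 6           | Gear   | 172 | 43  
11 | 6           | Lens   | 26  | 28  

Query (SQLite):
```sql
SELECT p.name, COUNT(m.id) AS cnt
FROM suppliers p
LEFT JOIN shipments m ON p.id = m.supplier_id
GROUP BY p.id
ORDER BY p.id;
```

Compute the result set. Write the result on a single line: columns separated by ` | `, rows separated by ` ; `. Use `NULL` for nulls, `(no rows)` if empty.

Sam | 4 ; Owen | 3 ; Priya | 4 ; Eve | 0 ; Dana | 0

LEFT JOIN keeps every suppliers row; unmatched ones get NULL for shipments columns.
Group by suppliers.id and compute COUNT(m.id). COUNT(col) of an all-NULL group is 0.
  3: ids {2, 7, 8, 9} → COUNT(m.id)=4
  6: ids {1, 10, 11} → COUNT(m.id)=3
  10: ids {3, 4, 5, 6} → COUNT(m.id)=4
  11: ids {—} → COUNT(m.id)=0
  14: ids {—} → COUNT(m.id)=0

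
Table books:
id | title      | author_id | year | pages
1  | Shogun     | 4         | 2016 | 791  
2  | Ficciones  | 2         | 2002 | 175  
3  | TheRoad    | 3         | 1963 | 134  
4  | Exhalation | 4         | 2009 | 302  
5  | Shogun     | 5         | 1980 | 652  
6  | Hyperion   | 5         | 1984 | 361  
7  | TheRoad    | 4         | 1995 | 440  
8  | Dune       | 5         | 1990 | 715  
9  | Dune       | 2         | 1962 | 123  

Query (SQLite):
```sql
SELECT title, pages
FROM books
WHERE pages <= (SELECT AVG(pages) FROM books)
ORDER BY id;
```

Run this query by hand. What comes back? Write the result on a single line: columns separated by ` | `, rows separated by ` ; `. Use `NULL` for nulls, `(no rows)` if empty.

Ficciones | 175 ; TheRoad | 134 ; Exhalation | 302 ; Hyperion | 361 ; Dune | 123

Scalar subquery: AVG(pages) over all books rows = 410.333333 (≈; comparison uses full precision).
Keep rows where pages <= that value.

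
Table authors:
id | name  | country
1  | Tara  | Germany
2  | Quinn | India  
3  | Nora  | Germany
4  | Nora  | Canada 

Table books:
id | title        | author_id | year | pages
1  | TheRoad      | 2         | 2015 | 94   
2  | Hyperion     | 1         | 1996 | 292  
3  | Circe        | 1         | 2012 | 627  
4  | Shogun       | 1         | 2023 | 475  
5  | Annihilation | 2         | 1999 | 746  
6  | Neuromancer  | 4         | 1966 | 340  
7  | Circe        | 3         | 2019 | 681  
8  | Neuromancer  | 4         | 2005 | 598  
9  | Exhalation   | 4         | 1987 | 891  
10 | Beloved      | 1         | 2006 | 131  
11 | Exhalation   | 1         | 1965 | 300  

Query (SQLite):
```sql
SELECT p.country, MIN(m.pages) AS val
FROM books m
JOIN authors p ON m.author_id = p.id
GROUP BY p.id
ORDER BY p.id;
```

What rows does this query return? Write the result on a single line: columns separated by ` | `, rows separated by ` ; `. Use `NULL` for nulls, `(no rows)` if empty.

Germany | 131 ; India | 94 ; Germany | 681 ; Canada | 340

Join each books row to its authors via author_id.
Group joined rows by authors.id; compute MIN(m.pages) per group.
  1: ids {2, 3, 4, 10, 11} → MIN(m.pages)=131
  2: ids {1, 5} → MIN(m.pages)=94
  3: ids {7} → MIN(m.pages)=681
  4: ids {6, 8, 9} → MIN(m.pages)=340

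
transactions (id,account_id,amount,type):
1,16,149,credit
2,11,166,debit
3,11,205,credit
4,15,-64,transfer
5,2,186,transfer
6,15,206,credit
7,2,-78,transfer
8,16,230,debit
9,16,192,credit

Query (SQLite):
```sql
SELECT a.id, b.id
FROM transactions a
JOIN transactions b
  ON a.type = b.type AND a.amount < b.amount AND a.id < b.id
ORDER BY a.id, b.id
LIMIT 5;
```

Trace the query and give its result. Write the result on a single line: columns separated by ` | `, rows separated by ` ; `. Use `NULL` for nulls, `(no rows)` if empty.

1 | 3 ; 1 | 6 ; 1 | 9 ; 2 | 8 ; 3 | 6

Pairs (a,b) with same type, a.amount < b.amount, a.id < b.id.
type groups: credit:{1,3,6,9} debit:{2,8} transfer:{4,5,7}
Ordered by (a.id, b.id); first 5.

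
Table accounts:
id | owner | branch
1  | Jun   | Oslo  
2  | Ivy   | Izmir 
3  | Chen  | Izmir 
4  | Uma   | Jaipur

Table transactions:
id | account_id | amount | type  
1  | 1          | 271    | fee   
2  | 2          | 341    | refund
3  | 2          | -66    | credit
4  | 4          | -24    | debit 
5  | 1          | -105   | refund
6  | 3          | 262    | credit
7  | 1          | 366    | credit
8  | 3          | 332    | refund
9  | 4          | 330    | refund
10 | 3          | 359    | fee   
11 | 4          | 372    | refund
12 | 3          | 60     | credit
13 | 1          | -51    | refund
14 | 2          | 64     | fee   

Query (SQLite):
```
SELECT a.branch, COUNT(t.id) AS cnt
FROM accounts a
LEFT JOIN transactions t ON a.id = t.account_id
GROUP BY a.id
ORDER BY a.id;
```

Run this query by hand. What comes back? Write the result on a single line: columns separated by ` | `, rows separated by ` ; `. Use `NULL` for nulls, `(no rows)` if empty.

Oslo | 4 ; Izmir | 3 ; Izmir | 4 ; Jaipur | 3

LEFT JOIN keeps every accounts row; unmatched ones get NULL for transactions columns.
Group by accounts.id and compute COUNT(t.id). COUNT(col) of an all-NULL group is 0.
  1: ids {1, 5, 7, 13} → COUNT(t.id)=4
  2: ids {2, 3, 14} → COUNT(t.id)=3
  3: ids {6, 8, 10, 12} → COUNT(t.id)=4
  4: ids {4, 9, 11} → COUNT(t.id)=3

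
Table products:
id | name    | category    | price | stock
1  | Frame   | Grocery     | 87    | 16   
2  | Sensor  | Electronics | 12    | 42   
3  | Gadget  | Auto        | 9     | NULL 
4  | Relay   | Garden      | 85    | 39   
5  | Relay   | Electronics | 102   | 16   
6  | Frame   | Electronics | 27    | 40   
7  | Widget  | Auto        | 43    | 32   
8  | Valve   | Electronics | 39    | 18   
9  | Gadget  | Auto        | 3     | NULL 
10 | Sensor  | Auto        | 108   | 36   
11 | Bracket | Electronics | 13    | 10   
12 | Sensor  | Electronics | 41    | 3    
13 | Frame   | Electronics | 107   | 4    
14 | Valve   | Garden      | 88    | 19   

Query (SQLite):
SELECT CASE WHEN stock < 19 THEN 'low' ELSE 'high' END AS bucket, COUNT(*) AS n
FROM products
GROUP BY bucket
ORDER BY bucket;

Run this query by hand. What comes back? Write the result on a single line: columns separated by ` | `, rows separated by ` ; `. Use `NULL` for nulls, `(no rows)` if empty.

Bucket rows by stock < 19 → 'low' else 'high'; count each bucket.
NULL < 19 is unknown, so NULL stock falls into ELSE → 'high'.

high | 8 ; low | 6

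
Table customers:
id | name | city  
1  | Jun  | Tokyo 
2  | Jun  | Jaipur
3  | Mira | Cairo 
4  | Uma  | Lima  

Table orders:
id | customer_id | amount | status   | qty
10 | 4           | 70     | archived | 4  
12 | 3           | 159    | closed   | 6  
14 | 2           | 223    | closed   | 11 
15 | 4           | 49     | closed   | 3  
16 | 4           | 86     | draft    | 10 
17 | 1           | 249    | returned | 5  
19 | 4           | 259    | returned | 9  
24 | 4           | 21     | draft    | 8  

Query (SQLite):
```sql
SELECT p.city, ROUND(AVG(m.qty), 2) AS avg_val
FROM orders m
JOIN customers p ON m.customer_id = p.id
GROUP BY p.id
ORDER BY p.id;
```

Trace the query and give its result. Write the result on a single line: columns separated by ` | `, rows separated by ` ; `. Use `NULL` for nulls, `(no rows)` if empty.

Tokyo | 5 ; Jaipur | 11 ; Cairo | 6 ; Lima | 6.8

Join each orders row to its customers via customer_id.
Group joined rows by customers.id; compute ROUND(AVG(m.qty), 2) per group.
  1: ids {17} → ROUND(AVG(m.qty), 2)=5
  2: ids {14} → ROUND(AVG(m.qty), 2)=11
  3: ids {12} → ROUND(AVG(m.qty), 2)=6
  4: ids {10, 15, 16, 19, 24} → ROUND(AVG(m.qty), 2)=6.8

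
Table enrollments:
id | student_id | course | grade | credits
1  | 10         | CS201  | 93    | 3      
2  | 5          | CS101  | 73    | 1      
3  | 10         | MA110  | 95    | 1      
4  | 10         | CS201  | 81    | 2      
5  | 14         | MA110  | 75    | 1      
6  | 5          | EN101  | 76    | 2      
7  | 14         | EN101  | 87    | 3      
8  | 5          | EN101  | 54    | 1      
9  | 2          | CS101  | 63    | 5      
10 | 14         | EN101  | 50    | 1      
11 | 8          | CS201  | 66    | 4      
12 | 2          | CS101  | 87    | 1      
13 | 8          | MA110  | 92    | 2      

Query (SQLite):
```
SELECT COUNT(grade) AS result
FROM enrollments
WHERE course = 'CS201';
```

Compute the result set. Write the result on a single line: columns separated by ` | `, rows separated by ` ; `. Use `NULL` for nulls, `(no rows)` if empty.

Rows where course='CS201' → grade values: [93, 81, 66].
COUNT(grade) counts non-NULL values → 3.

3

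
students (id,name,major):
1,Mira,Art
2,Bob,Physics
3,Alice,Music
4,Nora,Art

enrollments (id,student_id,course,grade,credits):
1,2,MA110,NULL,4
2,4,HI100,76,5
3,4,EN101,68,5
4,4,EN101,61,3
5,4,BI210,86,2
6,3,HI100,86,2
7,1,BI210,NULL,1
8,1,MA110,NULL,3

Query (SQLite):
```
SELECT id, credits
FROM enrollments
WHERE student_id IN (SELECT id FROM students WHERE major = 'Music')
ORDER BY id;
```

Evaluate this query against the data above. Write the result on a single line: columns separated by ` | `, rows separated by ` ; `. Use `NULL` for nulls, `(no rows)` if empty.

Inner query: students.id where major = 'Music'.
Outer: keep enrollments rows whose student_id is in that set.
Inner query → {3}

6 | 2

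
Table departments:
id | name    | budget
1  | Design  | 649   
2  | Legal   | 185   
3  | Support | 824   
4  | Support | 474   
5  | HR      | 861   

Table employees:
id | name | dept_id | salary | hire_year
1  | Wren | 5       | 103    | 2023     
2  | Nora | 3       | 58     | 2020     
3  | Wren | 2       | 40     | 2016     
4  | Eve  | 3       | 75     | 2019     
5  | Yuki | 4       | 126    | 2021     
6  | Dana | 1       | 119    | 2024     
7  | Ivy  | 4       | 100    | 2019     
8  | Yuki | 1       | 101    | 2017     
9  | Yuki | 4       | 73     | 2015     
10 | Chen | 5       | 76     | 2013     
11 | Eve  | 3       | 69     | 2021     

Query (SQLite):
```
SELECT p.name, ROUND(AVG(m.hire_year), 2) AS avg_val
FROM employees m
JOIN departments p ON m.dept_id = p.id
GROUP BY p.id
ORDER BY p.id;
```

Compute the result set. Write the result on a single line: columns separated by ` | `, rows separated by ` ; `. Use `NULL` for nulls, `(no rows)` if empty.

Design | 2020.5 ; Legal | 2016 ; Support | 2020 ; Support | 2018.33 ; HR | 2018

Join each employees row to its departments via dept_id.
Group joined rows by departments.id; compute ROUND(AVG(m.hire_year), 2) per group.
  1: ids {6, 8} → ROUND(AVG(m.hire_year), 2)=2020.5
  2: ids {3} → ROUND(AVG(m.hire_year), 2)=2016
  3: ids {2, 4, 11} → ROUND(AVG(m.hire_year), 2)=2020
  4: ids {5, 7, 9} → ROUND(AVG(m.hire_year), 2)=2018.33
  5: ids {1, 10} → ROUND(AVG(m.hire_year), 2)=2018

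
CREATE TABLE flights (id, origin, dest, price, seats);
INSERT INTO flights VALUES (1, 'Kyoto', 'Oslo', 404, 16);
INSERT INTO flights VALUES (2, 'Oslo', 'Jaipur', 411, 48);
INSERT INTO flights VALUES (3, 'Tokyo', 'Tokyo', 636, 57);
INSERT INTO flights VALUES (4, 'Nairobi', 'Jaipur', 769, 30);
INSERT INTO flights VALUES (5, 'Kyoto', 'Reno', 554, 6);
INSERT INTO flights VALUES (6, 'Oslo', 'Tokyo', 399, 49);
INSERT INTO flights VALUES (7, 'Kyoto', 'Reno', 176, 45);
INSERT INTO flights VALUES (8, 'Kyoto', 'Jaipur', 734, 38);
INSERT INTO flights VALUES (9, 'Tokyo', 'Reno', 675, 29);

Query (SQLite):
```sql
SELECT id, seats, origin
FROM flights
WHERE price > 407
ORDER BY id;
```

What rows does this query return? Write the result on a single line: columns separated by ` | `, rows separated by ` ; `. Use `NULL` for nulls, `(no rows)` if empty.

price > 407: ids {2, 3, 4, 5, 8, 9}

2 | 48 | Oslo ; 3 | 57 | Tokyo ; 4 | 30 | Nairobi ; 5 | 6 | Kyoto ; 8 | 38 | Kyoto ; 9 | 29 | Tokyo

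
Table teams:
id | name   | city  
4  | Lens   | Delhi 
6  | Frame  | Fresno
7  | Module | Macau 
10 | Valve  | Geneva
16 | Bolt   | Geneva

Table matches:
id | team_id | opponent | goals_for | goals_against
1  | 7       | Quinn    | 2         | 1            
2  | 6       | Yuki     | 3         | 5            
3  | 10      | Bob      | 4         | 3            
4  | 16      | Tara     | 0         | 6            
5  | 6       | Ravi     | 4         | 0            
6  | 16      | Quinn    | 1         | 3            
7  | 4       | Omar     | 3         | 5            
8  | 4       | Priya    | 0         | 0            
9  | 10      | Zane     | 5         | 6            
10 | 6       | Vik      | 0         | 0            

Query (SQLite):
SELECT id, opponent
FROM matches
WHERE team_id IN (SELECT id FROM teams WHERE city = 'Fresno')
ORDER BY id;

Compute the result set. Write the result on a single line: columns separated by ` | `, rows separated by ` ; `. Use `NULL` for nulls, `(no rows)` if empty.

Inner query: teams.id where city = 'Fresno'.
Outer: keep matches rows whose team_id is in that set.
Inner query → {6}

2 | Yuki ; 5 | Ravi ; 10 | Vik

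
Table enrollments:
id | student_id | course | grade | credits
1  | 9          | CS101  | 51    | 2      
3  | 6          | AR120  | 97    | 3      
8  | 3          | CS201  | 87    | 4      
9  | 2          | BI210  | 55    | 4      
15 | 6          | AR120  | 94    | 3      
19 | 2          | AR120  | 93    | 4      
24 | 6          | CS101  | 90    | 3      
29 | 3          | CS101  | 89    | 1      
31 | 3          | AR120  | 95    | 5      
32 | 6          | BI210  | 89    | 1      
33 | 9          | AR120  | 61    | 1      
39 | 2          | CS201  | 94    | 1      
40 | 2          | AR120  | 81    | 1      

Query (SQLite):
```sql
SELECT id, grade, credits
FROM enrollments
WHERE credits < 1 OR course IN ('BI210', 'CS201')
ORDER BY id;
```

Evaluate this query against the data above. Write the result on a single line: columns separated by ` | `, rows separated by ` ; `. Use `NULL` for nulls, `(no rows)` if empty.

8 | 87 | 4 ; 9 | 55 | 4 ; 32 | 89 | 1 ; 39 | 94 | 1

credits < 1: ids { }
course IN ('BI210', 'CS201'): ids {8, 9, 32, 39}
Combine with OR.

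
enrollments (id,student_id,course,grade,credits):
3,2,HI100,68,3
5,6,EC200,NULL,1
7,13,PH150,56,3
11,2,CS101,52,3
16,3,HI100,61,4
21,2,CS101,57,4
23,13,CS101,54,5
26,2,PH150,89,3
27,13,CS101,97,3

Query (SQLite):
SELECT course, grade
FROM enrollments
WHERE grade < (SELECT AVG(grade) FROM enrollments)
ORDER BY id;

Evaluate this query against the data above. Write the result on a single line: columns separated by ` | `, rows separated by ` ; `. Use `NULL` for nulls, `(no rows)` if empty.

Scalar subquery: AVG(grade) over all enrollments rows = 66.75.
Keep rows where grade < that value.

PH150 | 56 ; CS101 | 52 ; HI100 | 61 ; CS101 | 57 ; CS101 | 54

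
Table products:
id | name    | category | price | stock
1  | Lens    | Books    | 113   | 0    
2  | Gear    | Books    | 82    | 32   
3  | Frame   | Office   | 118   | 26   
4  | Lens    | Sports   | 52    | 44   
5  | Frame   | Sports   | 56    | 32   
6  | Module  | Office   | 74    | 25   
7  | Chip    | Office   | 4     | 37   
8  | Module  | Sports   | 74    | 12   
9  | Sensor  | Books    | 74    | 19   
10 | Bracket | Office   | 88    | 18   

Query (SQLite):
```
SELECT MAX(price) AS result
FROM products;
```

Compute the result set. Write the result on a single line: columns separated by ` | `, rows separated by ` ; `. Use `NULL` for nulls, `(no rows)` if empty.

118

All price values: [113, 82, 118, 52, 56, 74, 4, 74, 74, 88].
MAX of non-NULL values = 118.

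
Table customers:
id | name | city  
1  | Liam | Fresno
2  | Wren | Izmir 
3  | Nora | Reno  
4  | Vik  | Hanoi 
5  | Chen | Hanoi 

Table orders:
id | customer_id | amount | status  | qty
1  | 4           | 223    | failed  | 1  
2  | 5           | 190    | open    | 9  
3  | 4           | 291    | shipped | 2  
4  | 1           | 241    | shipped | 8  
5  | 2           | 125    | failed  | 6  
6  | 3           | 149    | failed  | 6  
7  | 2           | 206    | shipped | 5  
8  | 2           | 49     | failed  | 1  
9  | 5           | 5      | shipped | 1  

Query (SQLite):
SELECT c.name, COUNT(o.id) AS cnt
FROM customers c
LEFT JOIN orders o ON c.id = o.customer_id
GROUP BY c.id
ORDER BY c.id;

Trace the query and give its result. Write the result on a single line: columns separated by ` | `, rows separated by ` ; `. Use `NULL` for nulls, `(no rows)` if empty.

LEFT JOIN keeps every customers row; unmatched ones get NULL for orders columns.
Group by customers.id and compute COUNT(o.id). COUNT(col) of an all-NULL group is 0.
  1: ids {4} → COUNT(o.id)=1
  2: ids {5, 7, 8} → COUNT(o.id)=3
  3: ids {6} → COUNT(o.id)=1
  4: ids {1, 3} → COUNT(o.id)=2
  5: ids {2, 9} → COUNT(o.id)=2

Liam | 1 ; Wren | 3 ; Nora | 1 ; Vik | 2 ; Chen | 2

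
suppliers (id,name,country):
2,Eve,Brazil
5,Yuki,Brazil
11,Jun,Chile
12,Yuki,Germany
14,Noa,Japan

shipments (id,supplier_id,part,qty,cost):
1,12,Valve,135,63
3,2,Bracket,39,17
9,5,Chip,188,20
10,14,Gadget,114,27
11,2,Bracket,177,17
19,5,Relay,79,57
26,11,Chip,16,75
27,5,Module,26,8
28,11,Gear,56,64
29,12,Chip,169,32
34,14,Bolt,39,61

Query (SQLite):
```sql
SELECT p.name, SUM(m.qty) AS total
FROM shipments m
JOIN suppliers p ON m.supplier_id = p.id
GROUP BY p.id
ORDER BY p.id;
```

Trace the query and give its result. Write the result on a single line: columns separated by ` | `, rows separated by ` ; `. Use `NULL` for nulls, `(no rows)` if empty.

Eve | 216 ; Yuki | 293 ; Jun | 72 ; Yuki | 304 ; Noa | 153

Join each shipments row to its suppliers via supplier_id.
Group joined rows by suppliers.id; compute SUM(m.qty) per group.
  2: ids {3, 11} → SUM(m.qty)=216
  5: ids {9, 19, 27} → SUM(m.qty)=293
  11: ids {26, 28} → SUM(m.qty)=72
  12: ids {1, 29} → SUM(m.qty)=304
  14: ids {10, 34} → SUM(m.qty)=153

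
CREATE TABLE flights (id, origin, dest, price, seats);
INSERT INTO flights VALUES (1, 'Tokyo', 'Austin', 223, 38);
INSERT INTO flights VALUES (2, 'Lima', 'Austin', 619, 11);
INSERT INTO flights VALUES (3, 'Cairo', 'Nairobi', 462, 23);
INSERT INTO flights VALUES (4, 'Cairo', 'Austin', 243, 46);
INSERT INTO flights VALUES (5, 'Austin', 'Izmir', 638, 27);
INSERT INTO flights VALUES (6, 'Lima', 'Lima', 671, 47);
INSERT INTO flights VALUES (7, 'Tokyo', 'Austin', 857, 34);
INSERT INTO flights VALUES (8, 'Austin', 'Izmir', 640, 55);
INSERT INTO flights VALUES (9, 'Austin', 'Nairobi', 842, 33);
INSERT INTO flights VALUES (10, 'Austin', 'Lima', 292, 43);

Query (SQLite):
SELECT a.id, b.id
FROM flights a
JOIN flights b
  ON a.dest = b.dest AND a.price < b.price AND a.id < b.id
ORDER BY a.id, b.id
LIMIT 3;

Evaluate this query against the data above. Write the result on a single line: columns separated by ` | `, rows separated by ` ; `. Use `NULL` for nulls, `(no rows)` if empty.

Pairs (a,b) with same dest, a.price < b.price, a.id < b.id.
dest groups: Austin:{1,2,4,7} Izmir:{5,8} Lima:{6,10} Nairobi:{3,9}
Ordered by (a.id, b.id); first 3.

1 | 2 ; 1 | 4 ; 1 | 7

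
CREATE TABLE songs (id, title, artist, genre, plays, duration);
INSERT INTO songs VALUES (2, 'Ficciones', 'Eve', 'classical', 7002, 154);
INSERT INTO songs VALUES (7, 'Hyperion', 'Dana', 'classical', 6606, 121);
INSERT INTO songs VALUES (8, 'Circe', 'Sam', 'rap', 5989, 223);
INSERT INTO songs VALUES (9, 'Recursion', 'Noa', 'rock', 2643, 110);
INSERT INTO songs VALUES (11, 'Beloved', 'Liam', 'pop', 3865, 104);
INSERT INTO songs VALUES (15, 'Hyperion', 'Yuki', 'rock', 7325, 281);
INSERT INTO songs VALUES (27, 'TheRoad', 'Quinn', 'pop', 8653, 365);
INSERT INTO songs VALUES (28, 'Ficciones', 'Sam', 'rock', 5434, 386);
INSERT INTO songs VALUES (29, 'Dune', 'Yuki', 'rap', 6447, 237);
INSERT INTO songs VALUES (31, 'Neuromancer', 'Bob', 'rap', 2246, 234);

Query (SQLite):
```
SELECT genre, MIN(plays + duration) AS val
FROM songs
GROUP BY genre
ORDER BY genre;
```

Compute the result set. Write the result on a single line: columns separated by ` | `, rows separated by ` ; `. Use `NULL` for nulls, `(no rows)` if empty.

classical | 6727 ; pop | 3969 ; rap | 2480 ; rock | 2753

For each row compute plays + duration.
Group by genre; take MIN of the expression per group.
  classical: ids {2, 7} → MIN(plays + duration)=6727
  pop: ids {11, 27} → MIN(plays + duration)=3969
  rap: ids {8, 29, 31} → MIN(plays + duration)=2480
  rock: ids {9, 15, 28} → MIN(plays + duration)=2753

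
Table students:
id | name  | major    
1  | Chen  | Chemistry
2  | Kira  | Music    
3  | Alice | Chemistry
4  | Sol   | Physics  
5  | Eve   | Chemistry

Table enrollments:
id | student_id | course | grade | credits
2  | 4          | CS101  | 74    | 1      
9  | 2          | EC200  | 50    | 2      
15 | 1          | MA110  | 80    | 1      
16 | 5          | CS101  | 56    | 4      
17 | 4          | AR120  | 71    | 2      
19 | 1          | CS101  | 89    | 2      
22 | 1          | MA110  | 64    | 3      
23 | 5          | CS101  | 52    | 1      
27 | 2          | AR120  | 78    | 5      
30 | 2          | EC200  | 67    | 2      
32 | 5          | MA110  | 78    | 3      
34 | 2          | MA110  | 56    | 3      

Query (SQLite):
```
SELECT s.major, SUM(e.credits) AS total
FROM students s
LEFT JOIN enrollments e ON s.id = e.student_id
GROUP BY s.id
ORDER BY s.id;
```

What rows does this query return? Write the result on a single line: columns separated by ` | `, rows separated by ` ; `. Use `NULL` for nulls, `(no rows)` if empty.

Chemistry | 6 ; Music | 12 ; Chemistry | NULL ; Physics | 3 ; Chemistry | 8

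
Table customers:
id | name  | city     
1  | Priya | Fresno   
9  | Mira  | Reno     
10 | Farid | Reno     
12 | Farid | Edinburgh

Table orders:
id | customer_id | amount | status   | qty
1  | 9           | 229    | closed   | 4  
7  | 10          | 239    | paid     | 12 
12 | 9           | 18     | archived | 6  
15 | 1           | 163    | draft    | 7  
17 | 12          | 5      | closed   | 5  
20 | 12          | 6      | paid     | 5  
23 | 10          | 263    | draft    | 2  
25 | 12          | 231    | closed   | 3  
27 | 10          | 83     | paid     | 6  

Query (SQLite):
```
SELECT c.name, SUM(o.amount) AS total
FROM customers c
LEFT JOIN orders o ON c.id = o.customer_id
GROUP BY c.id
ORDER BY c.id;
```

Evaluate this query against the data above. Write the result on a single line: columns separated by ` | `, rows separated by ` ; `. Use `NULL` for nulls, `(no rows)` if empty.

LEFT JOIN keeps every customers row; unmatched ones get NULL for orders columns.
Group by customers.id and compute SUM(o.amount). SUM over an all-NULL group is NULL.
  1: ids {15} → SUM(o.amount)=163
  9: ids {1, 12} → SUM(o.amount)=247
  10: ids {7, 23, 27} → SUM(o.amount)=585
  12: ids {17, 20, 25} → SUM(o.amount)=242

Priya | 163 ; Mira | 247 ; Farid | 585 ; Farid | 242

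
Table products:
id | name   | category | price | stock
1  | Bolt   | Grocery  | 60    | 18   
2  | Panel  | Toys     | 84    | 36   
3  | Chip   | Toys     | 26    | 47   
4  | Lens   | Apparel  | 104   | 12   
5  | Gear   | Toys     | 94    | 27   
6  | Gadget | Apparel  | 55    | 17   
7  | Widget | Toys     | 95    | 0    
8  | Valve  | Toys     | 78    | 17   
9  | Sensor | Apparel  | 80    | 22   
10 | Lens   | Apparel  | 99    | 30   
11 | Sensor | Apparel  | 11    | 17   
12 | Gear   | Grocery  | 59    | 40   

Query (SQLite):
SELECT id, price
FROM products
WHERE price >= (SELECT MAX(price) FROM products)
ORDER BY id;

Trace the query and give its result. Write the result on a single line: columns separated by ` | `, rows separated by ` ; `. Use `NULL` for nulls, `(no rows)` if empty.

Scalar subquery: MAX(price) over all products rows = 104.
Keep rows where price >= that value.

4 | 104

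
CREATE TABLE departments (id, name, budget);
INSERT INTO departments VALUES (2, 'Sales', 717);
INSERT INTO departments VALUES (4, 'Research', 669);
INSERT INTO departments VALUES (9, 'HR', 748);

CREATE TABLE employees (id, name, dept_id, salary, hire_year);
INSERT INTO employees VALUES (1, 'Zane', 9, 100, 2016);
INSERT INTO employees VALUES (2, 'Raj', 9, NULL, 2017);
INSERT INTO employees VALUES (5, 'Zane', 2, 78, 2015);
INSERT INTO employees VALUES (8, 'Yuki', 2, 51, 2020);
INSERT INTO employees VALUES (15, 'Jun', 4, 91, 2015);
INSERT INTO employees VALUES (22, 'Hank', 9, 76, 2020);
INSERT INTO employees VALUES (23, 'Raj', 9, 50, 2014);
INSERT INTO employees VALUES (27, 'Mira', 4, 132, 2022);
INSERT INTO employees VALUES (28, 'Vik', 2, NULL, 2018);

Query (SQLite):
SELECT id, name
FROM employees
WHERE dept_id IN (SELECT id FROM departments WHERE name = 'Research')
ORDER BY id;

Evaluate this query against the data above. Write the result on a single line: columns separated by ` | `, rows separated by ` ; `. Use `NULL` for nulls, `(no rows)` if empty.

Inner query: departments.id where name = 'Research'.
Outer: keep employees rows whose dept_id is in that set.
Inner query → {4}

15 | Jun ; 27 | Mira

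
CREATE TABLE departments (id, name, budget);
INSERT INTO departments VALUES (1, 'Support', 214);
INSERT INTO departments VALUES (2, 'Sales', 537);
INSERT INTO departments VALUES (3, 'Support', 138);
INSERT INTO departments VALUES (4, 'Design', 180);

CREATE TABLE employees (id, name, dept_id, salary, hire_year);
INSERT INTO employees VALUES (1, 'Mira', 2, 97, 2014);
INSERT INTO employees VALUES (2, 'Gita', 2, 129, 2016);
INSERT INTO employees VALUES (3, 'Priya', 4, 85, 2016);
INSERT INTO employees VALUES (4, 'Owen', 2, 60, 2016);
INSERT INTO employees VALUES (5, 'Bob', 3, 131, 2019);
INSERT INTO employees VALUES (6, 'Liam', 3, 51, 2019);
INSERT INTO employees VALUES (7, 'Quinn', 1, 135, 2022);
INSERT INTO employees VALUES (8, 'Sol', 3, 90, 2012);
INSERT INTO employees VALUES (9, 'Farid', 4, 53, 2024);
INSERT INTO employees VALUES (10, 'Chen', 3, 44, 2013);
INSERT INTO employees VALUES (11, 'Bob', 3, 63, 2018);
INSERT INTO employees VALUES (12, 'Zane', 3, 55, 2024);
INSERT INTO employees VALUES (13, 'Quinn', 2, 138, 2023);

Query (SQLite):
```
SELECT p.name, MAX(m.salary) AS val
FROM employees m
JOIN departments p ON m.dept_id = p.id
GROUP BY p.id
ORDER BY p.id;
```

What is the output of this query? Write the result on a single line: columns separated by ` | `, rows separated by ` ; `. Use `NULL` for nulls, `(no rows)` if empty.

Support | 135 ; Sales | 138 ; Support | 131 ; Design | 85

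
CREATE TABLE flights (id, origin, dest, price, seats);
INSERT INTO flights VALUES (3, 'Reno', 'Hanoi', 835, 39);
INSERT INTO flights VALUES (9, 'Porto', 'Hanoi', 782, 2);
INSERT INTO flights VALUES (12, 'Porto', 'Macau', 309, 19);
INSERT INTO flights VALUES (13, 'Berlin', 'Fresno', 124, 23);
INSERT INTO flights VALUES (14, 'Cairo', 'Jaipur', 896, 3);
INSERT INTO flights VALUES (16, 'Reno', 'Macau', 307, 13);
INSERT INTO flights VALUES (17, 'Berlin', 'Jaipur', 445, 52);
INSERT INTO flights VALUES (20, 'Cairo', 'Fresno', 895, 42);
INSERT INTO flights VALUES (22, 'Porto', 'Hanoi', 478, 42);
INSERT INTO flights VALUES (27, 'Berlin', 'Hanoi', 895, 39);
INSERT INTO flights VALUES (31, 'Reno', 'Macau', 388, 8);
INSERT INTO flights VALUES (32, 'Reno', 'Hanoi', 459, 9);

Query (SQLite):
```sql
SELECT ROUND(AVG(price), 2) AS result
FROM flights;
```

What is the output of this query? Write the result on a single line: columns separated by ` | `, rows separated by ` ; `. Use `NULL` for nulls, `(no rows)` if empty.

All price values: [835, 782, 309, 124, 896, 307, 445, 895, 478, 895, 388, 459].
AVG = 6813 / 12 (rounded to 2 dp).

567.75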